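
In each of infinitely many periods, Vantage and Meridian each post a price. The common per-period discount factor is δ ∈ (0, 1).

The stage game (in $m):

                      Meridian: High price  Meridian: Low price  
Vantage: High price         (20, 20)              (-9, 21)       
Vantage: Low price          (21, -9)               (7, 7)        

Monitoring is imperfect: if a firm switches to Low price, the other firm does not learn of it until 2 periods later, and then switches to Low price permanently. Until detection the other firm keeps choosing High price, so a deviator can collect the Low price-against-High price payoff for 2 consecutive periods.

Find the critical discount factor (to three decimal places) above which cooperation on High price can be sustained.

0.267

Deviating for the 2 undetected periods gains 21−20 = 1 per period over cooperation, then loses 20−7 = 13 per period forever once punishment starts.
Gain: 1(1 + δ + … + δ^1); loss: 13·δ^2/(1−δ).
No profitable deviation ⇔ 1(1−δ^2) ≤ 13·δ^2, i.e. δ^2 ≥ 1/(1+13) = 1/14.
Hence δ ≥ (1/14)^(1/2) ≈ 0.267.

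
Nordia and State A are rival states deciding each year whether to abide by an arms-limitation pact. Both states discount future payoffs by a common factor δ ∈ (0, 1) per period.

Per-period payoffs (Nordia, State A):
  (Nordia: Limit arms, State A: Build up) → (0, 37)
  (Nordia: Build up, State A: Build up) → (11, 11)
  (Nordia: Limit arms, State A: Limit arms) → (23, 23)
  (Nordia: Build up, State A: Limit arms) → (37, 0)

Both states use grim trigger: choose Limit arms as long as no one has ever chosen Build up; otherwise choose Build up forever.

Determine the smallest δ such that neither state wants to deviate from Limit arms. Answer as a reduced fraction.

7/13

23/(1−δ) ≥ 37 + 11δ/(1−δ)
23 ≥ 37 − 26δ
δ ≥ 14/26 = 7/13.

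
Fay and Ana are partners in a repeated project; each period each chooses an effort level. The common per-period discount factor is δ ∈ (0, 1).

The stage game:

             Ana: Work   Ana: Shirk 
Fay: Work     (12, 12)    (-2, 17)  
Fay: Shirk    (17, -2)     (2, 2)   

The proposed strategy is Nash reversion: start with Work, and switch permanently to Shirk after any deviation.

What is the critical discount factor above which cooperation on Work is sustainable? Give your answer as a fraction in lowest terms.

1/3

Cooperation forever yields 12 each period: 12/(1−δ).
Deviating yields 17 once, then 2 forever: 17 + 2δ/(1−δ).
No profitable deviation requires 12/(1−δ) ≥ 17 + 2δ/(1−δ).
Multiplying by (1−δ): 12 ≥ 17(1−δ) + 2δ = 17 − 15δ.
So 15δ ≥ 5, i.e. δ ≥ 5/15 = 1/3.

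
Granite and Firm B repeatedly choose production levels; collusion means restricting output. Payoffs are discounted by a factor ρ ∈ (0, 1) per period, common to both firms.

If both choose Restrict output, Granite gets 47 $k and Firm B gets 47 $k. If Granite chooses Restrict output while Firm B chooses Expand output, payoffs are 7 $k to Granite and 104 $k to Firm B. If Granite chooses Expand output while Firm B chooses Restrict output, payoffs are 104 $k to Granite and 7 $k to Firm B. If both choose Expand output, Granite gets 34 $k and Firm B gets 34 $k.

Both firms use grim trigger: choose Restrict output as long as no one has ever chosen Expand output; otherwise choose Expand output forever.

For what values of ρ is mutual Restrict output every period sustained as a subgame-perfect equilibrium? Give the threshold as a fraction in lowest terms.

47/(1−ρ) ≥ 104 + 34ρ/(1−ρ)
47 ≥ 104 − 70ρ
ρ ≥ 57/70.

57/70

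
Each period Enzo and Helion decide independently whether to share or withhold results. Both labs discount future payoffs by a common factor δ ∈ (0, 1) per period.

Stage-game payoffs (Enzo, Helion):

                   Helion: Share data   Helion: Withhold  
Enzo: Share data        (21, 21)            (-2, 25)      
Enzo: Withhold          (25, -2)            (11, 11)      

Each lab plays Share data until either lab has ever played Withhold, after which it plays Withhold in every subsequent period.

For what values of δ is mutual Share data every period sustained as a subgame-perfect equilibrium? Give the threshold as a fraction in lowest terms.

2/7

21/(1−δ) ≥ 25 + 11δ/(1−δ)
21 ≥ 25 − 14δ
δ ≥ 4/14 = 2/7.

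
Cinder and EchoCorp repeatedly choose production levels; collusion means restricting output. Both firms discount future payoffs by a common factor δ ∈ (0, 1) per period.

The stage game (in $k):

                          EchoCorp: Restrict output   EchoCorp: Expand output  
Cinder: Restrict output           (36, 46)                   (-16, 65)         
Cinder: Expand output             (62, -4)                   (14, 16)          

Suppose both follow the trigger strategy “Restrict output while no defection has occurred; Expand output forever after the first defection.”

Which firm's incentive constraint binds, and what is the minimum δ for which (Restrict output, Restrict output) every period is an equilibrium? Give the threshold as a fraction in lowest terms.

Cinder: cooperation gives 36 each period; deviation gives 62 once then 14 forever.
  36/(1−δ) ≥ 62 + 14δ/(1−δ) ⇒ δ ≥ 26/48 = 13/24.
EchoCorp: cooperation gives 46 each period; deviation gives 65 once then 16 forever.
  δ ≥ 19/49.
Both must hold, so the binding constraint is Cinder's: δ ≥ 13/24.

Cinder; δ ≥ 13/24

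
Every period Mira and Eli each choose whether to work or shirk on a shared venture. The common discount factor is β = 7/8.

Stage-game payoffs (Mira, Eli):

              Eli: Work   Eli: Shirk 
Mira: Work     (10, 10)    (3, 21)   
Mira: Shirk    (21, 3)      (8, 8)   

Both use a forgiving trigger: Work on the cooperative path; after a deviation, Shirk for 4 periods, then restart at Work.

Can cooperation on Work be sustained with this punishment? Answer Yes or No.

A one-shot deviation gives 21 now, then 8 for 4 periods, then back to 10.
Gain from deviating: (21−10) today; loss: (10−8) in each of the next 4 periods.
No-deviation condition: (10−8)(β+…+β^4) ≥ 21−10, i.e. β+…+β^4 ≥ 11/2.
At β = 7/8: β+…+β^4 = 2.8967 < 5.5000.
So cooperation is not sustainable.

No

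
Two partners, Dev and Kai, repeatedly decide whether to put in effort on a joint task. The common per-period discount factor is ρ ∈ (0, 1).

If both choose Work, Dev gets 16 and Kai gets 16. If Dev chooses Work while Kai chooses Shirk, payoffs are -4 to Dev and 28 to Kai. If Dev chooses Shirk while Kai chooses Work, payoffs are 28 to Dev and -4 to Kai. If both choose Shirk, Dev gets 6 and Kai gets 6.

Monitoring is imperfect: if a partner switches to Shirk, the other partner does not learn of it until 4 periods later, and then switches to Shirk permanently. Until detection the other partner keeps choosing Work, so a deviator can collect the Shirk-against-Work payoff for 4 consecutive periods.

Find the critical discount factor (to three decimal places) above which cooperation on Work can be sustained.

0.859

A deviator earns 28 for 4 periods, then 6 forever; cooperating earns 16 forever. Multiplying the IC by (1−ρ):
16 ≥ 28(1−ρ^4) + 6ρ^4, so 22·ρ^4 ≥ 12 and ρ^4 ≥ 6/11.
ρ ≥ (6/11)^(1/4) ≈ 0.859.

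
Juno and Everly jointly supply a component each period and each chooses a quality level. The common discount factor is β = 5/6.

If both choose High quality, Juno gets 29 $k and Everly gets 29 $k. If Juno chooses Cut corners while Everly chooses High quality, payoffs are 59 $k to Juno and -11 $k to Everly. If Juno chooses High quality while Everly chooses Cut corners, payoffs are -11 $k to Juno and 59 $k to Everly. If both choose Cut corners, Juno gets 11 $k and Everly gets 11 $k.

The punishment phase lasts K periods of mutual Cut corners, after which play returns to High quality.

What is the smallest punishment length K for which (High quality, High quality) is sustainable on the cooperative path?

Need Σ_{k=1}^{K} β^k ≥ (59−29)/(29−11) = 1.6667 at β = 5/6.
At K = 2 the sum is 1.5278 < 1.6667; at K = 3 it is 2.1065 ≥ 1.6667.
So the minimum punishment length is K = 3.

3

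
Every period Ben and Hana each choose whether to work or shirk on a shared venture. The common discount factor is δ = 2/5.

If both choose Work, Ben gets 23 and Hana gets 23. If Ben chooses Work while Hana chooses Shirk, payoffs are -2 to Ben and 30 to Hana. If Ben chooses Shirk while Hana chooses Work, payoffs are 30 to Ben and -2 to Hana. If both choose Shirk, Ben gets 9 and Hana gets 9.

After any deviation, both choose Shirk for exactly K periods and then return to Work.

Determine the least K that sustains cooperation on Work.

2

Need Σ_{k=1}^{K} δ^k ≥ (30−23)/(23−9) = 0.5000 at δ = 2/5.
At K = 1 the sum is 0.4000 < 0.5000; at K = 2 it is 0.5600 ≥ 0.5000.
So the minimum punishment length is K = 2.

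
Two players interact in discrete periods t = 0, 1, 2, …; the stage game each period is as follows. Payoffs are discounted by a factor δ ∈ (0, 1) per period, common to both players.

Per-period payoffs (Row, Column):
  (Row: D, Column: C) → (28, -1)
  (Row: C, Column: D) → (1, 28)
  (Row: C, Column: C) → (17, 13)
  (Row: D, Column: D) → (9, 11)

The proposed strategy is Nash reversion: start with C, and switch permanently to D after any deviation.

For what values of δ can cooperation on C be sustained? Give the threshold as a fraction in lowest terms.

15/17

For Row: deviation gain 28−17 = 11, per-period punishment loss 17−9 = 8. IC gives δ ≥ 11/19.
For Column: gain 15, loss 2 per period, so δ ≥ 15/17.
The tighter constraint is Column's, so cooperation needs δ ≥ 15/17.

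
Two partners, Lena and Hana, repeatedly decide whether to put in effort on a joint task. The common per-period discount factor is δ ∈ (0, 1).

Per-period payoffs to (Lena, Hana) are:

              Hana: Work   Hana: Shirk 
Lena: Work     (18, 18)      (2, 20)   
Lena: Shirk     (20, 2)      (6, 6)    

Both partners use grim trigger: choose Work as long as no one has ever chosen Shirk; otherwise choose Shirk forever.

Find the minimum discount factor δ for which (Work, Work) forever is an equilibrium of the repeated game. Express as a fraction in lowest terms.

18/(1−δ) ≥ 20 + 6δ/(1−δ)
18 ≥ 20 − 14δ
δ ≥ 2/14 = 1/7.

1/7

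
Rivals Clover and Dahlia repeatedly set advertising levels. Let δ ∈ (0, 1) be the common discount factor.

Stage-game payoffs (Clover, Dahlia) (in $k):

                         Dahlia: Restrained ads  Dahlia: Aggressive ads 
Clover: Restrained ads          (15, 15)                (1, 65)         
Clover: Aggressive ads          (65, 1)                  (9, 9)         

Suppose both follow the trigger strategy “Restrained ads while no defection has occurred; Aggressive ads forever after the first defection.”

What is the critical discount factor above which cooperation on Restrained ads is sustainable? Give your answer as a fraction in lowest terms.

25/28

Cooperation forever yields 15 each period: 15/(1−δ).
Deviating yields 65 once, then 9 forever: 65 + 9δ/(1−δ).
No profitable deviation requires 15/(1−δ) ≥ 65 + 9δ/(1−δ).
Multiplying by (1−δ): 15 ≥ 65(1−δ) + 9δ = 65 − 56δ.
So 56δ ≥ 50, i.e. δ ≥ 50/56 = 25/28.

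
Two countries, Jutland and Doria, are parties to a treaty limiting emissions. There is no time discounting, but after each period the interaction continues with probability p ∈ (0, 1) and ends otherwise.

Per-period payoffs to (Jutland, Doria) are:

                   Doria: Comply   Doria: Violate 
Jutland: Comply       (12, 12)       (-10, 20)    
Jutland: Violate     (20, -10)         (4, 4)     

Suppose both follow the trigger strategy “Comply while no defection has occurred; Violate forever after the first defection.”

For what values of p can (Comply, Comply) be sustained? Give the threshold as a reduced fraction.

1/2

Expected cooperation value is 12 + p·12 + p²·12 + … = 12/(1−p); deviation gives 20 + p·4/(1−p).
12 ≥ 20(1−p) + 4p ⇒ 16p ≥ 8 ⇒ p ≥ 8/16 = 1/2.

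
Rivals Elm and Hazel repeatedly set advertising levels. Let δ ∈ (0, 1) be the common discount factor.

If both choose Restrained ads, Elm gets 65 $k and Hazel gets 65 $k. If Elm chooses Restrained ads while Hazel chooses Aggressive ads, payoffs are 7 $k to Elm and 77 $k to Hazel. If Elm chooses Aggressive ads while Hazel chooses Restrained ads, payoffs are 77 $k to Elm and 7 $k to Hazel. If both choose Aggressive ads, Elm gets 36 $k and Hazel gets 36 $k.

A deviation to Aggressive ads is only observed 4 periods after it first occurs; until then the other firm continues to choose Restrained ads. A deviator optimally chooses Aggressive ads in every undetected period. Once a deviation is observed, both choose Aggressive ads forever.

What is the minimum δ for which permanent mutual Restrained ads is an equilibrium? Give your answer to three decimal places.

A deviator earns 77 for 4 periods, then 36 forever; cooperating earns 65 forever. Multiplying the IC by (1−δ):
65 ≥ 77(1−δ^4) + 36δ^4, so 41·δ^4 ≥ 12 and δ^4 ≥ 12/41.
δ ≥ (12/41)^(1/4) ≈ 0.736.

0.736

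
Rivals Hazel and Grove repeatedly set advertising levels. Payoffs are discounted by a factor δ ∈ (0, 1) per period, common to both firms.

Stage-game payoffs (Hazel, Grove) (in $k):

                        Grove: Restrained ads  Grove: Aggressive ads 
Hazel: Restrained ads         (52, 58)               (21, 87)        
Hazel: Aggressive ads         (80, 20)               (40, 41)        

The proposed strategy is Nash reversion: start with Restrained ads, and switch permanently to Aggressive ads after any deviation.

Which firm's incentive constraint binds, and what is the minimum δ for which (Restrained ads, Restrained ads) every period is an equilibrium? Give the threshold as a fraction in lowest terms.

Hazel; δ ≥ 7/10

Hazel: cooperation gives 52 each period; deviation gives 80 once then 40 forever.
  52/(1−δ) ≥ 80 + 40δ/(1−δ) ⇒ δ ≥ 28/40 = 7/10.
Grove: cooperation gives 58 each period; deviation gives 87 once then 41 forever.
  δ ≥ 29/46.
Both must hold, so the binding constraint is Hazel's: δ ≥ 7/10.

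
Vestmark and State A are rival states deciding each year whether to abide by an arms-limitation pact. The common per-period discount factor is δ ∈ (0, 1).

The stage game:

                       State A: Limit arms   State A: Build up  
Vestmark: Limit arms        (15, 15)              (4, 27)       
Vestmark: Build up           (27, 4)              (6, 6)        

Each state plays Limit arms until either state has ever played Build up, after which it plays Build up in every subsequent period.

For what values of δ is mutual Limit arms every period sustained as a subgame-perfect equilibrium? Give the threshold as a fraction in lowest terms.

4/7

Cooperation forever yields 15 each period: 15/(1−δ).
Deviating yields 27 once, then 6 forever: 27 + 6δ/(1−δ).
No profitable deviation requires 15/(1−δ) ≥ 27 + 6δ/(1−δ).
Multiplying by (1−δ): 15 ≥ 27(1−δ) + 6δ = 27 − 21δ.
So 21δ ≥ 12, i.e. δ ≥ 12/21 = 4/7.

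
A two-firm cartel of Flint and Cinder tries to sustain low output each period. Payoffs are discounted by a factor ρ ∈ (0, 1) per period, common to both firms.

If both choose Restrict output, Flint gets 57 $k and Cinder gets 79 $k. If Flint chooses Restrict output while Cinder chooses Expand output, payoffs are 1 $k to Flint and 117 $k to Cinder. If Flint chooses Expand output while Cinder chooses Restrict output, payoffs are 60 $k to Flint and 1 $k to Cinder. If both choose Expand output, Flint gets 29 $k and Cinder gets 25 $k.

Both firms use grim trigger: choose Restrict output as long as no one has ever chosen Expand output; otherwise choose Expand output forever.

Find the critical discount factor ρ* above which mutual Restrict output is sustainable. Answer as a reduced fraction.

For Flint: deviation gain 60−57 = 3, per-period punishment loss 57−29 = 28. IC gives ρ ≥ 3/31.
For Cinder: gain 38, loss 54 per period, so ρ ≥ 38/92 = 19/46.
The tighter constraint is Cinder's, so cooperation needs ρ ≥ 19/46.

19/46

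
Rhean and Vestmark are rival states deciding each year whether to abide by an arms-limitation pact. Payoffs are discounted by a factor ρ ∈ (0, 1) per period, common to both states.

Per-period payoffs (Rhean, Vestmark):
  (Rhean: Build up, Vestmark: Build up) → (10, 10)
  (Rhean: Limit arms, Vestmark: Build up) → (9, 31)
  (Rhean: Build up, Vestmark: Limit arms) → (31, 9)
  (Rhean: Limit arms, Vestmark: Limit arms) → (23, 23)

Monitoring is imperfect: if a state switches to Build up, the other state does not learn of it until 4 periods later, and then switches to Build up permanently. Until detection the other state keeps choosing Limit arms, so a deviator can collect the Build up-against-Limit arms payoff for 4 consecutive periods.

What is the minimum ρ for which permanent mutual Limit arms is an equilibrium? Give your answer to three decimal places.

0.786

Deviating for the 4 undetected periods gains 31−23 = 8 per period over cooperation, then loses 23−10 = 13 per period forever once punishment starts.
Gain: 8(1 + ρ + … + ρ^3); loss: 13·ρ^4/(1−ρ).
No profitable deviation ⇔ 8(1−ρ^4) ≤ 13·ρ^4, i.e. ρ^4 ≥ 8/(8+13) = 8/21.
Hence ρ ≥ (8/21)^(1/4) ≈ 0.786.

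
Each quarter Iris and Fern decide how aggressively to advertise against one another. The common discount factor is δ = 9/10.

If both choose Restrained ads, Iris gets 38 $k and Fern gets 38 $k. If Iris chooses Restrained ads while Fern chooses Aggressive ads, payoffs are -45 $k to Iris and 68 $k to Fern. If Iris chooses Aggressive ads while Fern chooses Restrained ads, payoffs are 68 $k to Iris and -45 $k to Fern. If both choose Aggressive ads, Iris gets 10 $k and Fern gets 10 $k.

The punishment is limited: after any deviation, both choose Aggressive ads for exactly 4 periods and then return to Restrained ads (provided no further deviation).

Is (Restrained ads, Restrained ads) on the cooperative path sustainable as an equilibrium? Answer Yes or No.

A one-shot deviation gives 68 now, then 10 for 4 periods, then back to 38.
Gain from deviating: (68−38) today; loss: (38−10) in each of the next 4 periods.
No-deviation condition: (38−10)(δ+…+δ^4) ≥ 68−38, i.e. δ+…+δ^4 ≥ 15/14.
At δ = 9/10: δ+…+δ^4 = 3.0951 ≥ 1.0714.
So cooperation is sustainable.

Yes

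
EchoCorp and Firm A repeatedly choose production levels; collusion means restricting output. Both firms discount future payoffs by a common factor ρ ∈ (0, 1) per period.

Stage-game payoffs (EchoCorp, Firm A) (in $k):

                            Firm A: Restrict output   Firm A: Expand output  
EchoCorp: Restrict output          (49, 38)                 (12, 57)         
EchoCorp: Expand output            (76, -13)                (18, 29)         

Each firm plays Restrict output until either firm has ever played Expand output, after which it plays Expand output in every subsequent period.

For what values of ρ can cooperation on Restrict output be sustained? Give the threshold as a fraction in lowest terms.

19/28

EchoCorp: cooperation gives 49 each period; deviation gives 76 once then 18 forever.
  49/(1−ρ) ≥ 76 + 18ρ/(1−ρ) ⇒ ρ ≥ 27/58.
Firm A: cooperation gives 38 each period; deviation gives 57 once then 29 forever.
  ρ ≥ 19/28.
Both must hold, so the binding constraint is Firm A's: ρ ≥ 19/28.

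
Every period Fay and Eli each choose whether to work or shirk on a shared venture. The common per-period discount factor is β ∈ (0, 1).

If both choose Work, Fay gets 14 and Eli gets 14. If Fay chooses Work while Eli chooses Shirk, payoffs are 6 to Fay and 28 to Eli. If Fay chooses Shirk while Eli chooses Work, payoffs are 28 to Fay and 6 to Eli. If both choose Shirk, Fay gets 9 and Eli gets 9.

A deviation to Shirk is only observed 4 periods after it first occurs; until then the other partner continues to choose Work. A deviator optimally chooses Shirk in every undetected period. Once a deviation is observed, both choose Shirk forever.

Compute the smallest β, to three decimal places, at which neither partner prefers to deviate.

A deviator earns 28 for 4 periods, then 9 forever; cooperating earns 14 forever. Multiplying the IC by (1−β):
14 ≥ 28(1−β^4) + 9β^4, so 19·β^4 ≥ 14 and β^4 ≥ 14/19.
β ≥ (14/19)^(1/4) ≈ 0.926.

0.926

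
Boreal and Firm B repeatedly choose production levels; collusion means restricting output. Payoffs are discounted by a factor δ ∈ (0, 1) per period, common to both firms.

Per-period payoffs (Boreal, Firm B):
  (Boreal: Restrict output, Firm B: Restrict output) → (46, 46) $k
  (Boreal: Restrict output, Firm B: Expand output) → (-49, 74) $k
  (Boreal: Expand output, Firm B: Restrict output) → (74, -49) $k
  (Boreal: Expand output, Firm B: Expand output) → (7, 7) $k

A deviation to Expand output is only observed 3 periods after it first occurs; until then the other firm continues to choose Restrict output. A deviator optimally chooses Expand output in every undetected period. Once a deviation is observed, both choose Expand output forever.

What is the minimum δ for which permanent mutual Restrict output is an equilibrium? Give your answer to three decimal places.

0.748

A deviator earns 74 for 3 periods, then 7 forever; cooperating earns 46 forever. Multiplying the IC by (1−δ):
46 ≥ 74(1−δ^3) + 7δ^3, so 67·δ^3 ≥ 28 and δ^3 ≥ 28/67.
δ ≥ (28/67)^(1/3) ≈ 0.748.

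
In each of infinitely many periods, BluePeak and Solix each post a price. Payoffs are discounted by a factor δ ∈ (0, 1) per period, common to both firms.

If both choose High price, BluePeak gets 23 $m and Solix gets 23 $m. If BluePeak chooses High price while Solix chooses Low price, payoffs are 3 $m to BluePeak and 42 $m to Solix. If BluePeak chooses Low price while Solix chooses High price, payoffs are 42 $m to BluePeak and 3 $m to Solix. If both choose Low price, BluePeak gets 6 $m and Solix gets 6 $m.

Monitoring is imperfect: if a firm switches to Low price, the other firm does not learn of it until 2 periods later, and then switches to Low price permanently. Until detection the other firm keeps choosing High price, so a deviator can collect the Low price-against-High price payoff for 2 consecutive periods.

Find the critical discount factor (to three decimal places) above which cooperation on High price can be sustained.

Deviating for the 2 undetected periods gains 42−23 = 19 per period over cooperation, then loses 23−6 = 17 per period forever once punishment starts.
Gain: 19(1 + δ + … + δ^1); loss: 17·δ^2/(1−δ).
No profitable deviation ⇔ 19(1−δ^2) ≤ 17·δ^2, i.e. δ^2 ≥ 19/(19+17) = 19/36.
Hence δ ≥ (19/36)^(1/2) ≈ 0.726.

0.726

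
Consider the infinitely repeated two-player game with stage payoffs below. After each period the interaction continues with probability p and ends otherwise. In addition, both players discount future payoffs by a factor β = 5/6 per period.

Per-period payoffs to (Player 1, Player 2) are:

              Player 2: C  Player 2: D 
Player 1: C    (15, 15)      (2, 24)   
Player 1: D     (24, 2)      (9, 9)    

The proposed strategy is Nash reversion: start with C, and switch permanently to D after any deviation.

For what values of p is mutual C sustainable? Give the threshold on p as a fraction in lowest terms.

18/25

With continuation probability p and discount β, the effective per-period discount factor is βp.
Grim-trigger IC: βp ≥ (24−15)/(24−9) = 3/5.
So p ≥ (3/5)/(5/6) = 18/25.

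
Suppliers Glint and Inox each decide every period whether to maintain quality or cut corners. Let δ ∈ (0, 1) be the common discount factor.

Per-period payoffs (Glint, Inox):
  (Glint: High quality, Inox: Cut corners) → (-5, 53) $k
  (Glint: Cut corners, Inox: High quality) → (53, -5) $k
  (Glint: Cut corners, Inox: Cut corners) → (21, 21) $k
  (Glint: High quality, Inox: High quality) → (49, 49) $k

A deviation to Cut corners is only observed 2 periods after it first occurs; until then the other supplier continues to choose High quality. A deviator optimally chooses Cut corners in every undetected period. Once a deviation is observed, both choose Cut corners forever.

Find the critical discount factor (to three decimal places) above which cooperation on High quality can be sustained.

0.354

Deviating for the 2 undetected periods gains 53−49 = 4 per period over cooperation, then loses 49−21 = 28 per period forever once punishment starts.
Gain: 4(1 + δ + … + δ^1); loss: 28·δ^2/(1−δ).
No profitable deviation ⇔ 4(1−δ^2) ≤ 28·δ^2, i.e. δ^2 ≥ 4/(4+28) = 1/8.
Hence δ ≥ (1/8)^(1/2) ≈ 0.354.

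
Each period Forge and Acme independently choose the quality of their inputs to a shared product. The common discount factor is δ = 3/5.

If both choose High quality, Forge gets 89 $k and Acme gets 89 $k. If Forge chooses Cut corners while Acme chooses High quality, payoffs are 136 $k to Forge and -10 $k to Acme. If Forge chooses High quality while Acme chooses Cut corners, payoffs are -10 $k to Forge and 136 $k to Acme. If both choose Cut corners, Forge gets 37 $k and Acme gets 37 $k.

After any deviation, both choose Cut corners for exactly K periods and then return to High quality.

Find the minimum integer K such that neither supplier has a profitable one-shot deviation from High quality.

2

IC: δ(1−δ^K)/(1−δ) ≥ (136−89)/(89−37) = 47/52.
With δ = 3/5: need 1 − δ^K ≥ 47/52·(1−3/5)/(3/5), i.e. δ^K ≤ 0.3974.
Since (3/5)^1 = 0.6000 and (3/5)^2 = 0.3600, the smallest such K is 2.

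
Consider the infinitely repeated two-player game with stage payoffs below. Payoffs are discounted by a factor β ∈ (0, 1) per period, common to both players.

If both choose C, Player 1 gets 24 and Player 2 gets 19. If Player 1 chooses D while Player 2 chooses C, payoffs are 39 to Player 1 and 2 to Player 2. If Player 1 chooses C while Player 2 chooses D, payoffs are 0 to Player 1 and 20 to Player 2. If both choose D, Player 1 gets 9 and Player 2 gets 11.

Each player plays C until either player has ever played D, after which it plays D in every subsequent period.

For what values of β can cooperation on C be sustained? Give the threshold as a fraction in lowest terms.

1/2

For Player 1: deviation gain 39−24 = 15, per-period punishment loss 24−9 = 15. IC gives β ≥ 15/30 = 1/2.
For Player 2: gain 1, loss 8 per period, so β ≥ 1/9.
The tighter constraint is Player 1's, so cooperation needs β ≥ 1/2.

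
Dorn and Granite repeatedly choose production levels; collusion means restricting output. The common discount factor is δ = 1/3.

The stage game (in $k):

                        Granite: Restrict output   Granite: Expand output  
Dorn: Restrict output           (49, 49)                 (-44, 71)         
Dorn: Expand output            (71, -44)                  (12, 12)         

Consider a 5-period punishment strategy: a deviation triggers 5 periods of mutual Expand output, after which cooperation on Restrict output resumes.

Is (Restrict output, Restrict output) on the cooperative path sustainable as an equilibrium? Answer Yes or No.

Comparing payoff streams over the 6 periods until play realigns: cooperate → 49(1+δ+…+δ^5); deviate → 71 + 12(δ+…+δ^5).
Cooperation is sustained iff (49−12)(δ+…+δ^5) ≥ 71−49.
δ+…+δ^5 = 1/3·(1−(1/3)^5)/(1−1/3) = 0.4979, and (71−49)/(49−12) = 0.5946.
0.4979 < 0.5946, so cooperation is not sustainable.

No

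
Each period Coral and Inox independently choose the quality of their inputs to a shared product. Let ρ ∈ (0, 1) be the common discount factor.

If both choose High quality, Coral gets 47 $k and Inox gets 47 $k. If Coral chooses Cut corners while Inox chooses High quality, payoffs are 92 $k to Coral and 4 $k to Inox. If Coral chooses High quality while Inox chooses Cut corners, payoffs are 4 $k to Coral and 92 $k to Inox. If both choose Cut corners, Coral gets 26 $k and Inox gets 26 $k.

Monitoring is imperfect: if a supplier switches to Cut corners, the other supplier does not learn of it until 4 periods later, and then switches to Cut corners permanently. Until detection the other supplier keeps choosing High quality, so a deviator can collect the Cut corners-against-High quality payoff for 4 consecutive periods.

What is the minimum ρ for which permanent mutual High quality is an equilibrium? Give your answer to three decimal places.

0.909

The best deviation is to choose Cut corners for all 4 undetected periods, earning 92 each, then 26 forever once detected.
Deviation value: 92(1−ρ^4)/(1−ρ) + 26ρ^4/(1−ρ); cooperation value: 47/(1−ρ).
IC: 47 ≥ 92(1−ρ^4) + 26ρ^4 = 92 − 66ρ^4.
So ρ^4 ≥ 45/66 = 15/22, giving ρ ≥ (15/22)^(1/4) ≈ 0.909.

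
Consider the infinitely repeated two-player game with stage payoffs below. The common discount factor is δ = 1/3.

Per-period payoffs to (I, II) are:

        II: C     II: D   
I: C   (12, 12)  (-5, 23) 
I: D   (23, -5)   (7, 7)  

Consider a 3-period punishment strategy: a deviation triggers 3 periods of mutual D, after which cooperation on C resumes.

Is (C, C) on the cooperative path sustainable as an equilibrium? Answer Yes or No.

No

Comparing payoff streams over the 4 periods until play realigns: cooperate → 12(1+δ+…+δ^3); deviate → 23 + 7(δ+…+δ^3).
Cooperation is sustained iff (12−7)(δ+…+δ^3) ≥ 23−12.
δ+…+δ^3 = 1/3·(1−(1/3)^3)/(1−1/3) = 0.4815, and (23−12)/(12−7) = 2.2000.
0.4815 < 2.2000, so cooperation is not sustainable.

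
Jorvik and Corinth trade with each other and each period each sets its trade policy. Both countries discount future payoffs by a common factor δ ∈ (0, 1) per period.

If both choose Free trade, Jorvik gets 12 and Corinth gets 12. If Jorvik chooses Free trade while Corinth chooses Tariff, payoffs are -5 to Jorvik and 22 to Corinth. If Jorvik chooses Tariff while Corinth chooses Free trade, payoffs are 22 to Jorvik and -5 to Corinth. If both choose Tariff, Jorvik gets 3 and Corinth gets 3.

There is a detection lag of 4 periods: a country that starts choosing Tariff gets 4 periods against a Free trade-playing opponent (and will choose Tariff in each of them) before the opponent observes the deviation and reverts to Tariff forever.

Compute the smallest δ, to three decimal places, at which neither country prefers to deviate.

0.852

The best deviation is to choose Tariff for all 4 undetected periods, earning 22 each, then 3 forever once detected.
Deviation value: 22(1−δ^4)/(1−δ) + 3δ^4/(1−δ); cooperation value: 12/(1−δ).
IC: 12 ≥ 22(1−δ^4) + 3δ^4 = 22 − 19δ^4.
So δ^4 ≥ 10/19, giving δ ≥ (10/19)^(1/4) ≈ 0.852.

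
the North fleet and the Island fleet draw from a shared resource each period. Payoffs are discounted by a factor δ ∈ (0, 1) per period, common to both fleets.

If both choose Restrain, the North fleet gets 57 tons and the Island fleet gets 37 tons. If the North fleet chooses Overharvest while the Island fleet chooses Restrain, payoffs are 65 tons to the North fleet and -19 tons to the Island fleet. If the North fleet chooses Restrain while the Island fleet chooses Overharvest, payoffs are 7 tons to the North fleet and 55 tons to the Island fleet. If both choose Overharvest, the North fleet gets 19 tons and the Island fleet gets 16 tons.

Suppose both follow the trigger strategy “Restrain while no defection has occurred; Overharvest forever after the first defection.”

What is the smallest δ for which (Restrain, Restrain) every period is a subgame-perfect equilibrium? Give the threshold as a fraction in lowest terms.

the North fleet's threshold: (65−57)/(65−19) = 4/23.
the Island fleet's threshold: (55−37)/(55−16) = 6/13.
4/23 < 6/13, so the Island fleet binds and δ* = 6/13.

6/13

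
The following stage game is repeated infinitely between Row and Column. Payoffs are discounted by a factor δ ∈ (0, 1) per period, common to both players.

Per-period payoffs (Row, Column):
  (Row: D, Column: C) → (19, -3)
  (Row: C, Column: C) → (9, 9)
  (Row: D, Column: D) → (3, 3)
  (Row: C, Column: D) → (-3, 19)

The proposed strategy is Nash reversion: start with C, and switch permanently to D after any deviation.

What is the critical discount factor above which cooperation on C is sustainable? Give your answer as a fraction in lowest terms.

5/8

9/(1−δ) ≥ 19 + 3δ/(1−δ)
9 ≥ 19 − 16δ
δ ≥ 10/16 = 5/8.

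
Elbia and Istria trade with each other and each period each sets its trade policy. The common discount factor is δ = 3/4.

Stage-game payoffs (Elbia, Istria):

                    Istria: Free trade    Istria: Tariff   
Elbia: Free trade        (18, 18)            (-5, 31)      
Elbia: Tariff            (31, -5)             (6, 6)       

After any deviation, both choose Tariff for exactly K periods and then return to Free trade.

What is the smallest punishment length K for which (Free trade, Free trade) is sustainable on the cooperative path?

2

IC: δ(1−δ^K)/(1−δ) ≥ (31−18)/(18−6) = 13/12.
With δ = 3/4: need 1 − δ^K ≥ 13/12·(1−3/4)/(3/4), i.e. δ^K ≤ 0.6389.
Since (3/4)^1 = 0.7500 and (3/4)^2 = 0.5625, the smallest such K is 2.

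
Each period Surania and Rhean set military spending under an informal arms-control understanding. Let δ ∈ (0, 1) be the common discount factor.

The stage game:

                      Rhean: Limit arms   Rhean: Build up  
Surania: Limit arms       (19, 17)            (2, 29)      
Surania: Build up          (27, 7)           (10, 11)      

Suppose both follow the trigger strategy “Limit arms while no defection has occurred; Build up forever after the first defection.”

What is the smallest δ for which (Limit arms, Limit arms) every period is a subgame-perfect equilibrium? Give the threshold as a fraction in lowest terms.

Surania's threshold: (27−19)/(27−10) = 8/17.
Rhean's threshold: (29−17)/(29−11) = 2/3.
8/17 < 2/3, so Rhean binds and δ* = 2/3.

2/3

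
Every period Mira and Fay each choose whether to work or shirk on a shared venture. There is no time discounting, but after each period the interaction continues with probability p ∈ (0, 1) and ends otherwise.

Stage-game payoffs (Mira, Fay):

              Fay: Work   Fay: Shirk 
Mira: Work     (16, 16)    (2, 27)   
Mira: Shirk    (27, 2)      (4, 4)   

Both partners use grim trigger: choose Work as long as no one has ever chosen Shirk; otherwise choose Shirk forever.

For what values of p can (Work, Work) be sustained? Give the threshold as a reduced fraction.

With no time discounting, the continuation probability p plays the role of the discount factor.
Grim-trigger IC: 16/(1−p) ≥ 27 + 4p/(1−p) ⇒ p ≥ (27−16)/(27−4) = 11/23.

11/23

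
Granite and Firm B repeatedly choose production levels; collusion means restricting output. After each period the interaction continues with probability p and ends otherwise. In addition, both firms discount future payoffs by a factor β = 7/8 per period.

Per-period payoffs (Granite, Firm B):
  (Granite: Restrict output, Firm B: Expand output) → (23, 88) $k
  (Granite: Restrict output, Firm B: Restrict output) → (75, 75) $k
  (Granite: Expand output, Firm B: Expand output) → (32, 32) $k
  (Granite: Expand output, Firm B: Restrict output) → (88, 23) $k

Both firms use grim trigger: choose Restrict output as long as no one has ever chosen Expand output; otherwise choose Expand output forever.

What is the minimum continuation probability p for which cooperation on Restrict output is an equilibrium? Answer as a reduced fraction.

With continuation probability p and discount β, the effective per-period discount factor is βp.
Grim-trigger IC: βp ≥ (88−75)/(88−32) = 13/56.
So p ≥ (13/56)/(7/8) = 13/49.

13/49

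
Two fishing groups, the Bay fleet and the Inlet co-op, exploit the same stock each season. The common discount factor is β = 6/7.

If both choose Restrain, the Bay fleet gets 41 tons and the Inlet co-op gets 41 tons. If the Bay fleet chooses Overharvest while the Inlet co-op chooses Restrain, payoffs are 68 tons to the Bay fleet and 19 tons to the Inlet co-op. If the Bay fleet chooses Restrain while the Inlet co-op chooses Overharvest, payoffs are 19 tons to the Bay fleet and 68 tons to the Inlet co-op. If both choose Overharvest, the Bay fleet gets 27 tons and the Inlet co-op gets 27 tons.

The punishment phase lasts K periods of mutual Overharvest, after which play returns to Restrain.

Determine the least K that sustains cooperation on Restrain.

3

No profitable deviation requires (41−27)(β+…+β^K) ≥ 68−41, i.e. β+…+β^K ≥ 27/14 ≈ 1.9286.
With β = 6/7, the partial sums are K=1: 0.8571, K=2: 1.5918, K=3: 2.2216.
K = 3 is the first length at which the sum reaches 1.9286.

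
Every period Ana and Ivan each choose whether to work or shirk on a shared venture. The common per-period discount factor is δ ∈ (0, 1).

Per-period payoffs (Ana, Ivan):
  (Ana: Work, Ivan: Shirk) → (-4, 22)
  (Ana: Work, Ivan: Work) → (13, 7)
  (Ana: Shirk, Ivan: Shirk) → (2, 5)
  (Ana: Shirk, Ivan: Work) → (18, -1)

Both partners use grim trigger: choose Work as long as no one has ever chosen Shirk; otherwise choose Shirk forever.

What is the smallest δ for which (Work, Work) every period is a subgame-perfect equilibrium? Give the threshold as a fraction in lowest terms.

Ana's threshold: (18−13)/(18−2) = 5/16.
Ivan's threshold: (22−7)/(22−5) = 15/17.
5/16 < 15/17, so Ivan binds and δ* = 15/17.

15/17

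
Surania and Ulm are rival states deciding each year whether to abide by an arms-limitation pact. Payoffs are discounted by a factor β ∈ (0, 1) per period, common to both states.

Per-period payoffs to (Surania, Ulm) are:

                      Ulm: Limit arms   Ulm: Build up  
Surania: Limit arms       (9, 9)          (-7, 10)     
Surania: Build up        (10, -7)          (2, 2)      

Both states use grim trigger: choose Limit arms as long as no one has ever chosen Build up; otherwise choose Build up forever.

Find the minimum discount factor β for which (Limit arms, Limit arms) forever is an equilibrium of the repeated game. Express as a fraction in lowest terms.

1/8

One-period gain from deviating is 10 − 9 = 1. The loss is 9 − 2 = 7 in every subsequent period, with present value 7·β/(1−β).
Deviation is unprofitable when 7·β/(1−β) ≥ 1, i.e. β/(1−β) ≥ 1/7.
Equivalently β ≥ 1/(1+7) = 1/8.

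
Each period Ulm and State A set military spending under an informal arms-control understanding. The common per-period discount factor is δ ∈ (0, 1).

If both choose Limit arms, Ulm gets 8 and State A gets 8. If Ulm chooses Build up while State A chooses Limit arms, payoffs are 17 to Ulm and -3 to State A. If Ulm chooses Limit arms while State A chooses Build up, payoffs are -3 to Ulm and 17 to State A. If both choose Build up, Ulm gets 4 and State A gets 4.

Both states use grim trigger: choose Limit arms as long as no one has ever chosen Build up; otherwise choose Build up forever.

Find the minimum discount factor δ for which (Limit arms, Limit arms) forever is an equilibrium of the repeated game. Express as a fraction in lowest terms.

9/13

Under grim trigger the critical discount factor is (T−C)/(T−P) with T = 17, C = 8, P = 4.
δ* = (17−8)/(17−4) = 9/13.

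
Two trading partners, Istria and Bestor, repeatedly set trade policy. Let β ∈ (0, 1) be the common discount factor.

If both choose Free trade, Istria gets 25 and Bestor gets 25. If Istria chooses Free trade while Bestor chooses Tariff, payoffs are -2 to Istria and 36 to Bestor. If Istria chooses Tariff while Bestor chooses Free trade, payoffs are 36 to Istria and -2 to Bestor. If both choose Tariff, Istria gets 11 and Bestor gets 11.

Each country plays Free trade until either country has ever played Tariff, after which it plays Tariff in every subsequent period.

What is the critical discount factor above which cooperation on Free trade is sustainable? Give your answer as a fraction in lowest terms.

25/(1−β) ≥ 36 + 11β/(1−β)
25 ≥ 36 − 25β
β ≥ 11/25.

11/25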